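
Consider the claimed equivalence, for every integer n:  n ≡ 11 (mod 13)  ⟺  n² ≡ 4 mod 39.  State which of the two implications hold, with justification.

Neither direction holds.

(⟹) This fails: take n = 24. Then 24 ≡ 11 (mod 13), but 24² = 576 ≡ 30 (mod 39), not 4.

(⟸) This fails: take n = 2. Then 2² = 4 ≡ 4 (mod 39), yet 2 ≡ 2 (mod 13), not 11.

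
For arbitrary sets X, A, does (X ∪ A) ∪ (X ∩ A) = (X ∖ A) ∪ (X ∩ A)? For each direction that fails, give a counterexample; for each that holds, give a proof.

(⊆) fails; (⊇) holds.

(⟹) This inclusion fails. Take X = ∅, A = {1}; then 1 ∈ (X ∪ A) ∪ (X ∩ A) but 1 ∉ (X ∖ A) ∪ (X ∩ A).

(⟸) Let x ∈ (X ∖ A) ∪ (X ∩ A). Then either x ∈ X and x ∉ A; or x ∈ X ∩ A. In each case x ∈ (X ∪ A) ∪ (X ∩ A), so (X ∖ A) ∪ (X ∩ A) ⊆ (X ∪ A) ∪ (X ∩ A).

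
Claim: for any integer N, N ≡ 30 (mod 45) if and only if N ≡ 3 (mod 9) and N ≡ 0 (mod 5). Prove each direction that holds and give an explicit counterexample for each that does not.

(⟸) If N ≡ 3 (mod 9) and N ≡ 0 (mod 5), then by the Chinese remainder theorem N ≡ 30 (mod 45). This is exactly N ≡ 30 (mod 45).

(⟹) Suppose N ≡ 30 (mod 45); write N = 45j + 30. Since 9 ∣ 45, reducing mod 9 gives N ≡ 30 ≡ 3 (mod 9); since 5 ∣ 45, reducing mod 5 gives N ≡ 30 ≡ 0 (mod 5).

Both directions hold; the statement is true.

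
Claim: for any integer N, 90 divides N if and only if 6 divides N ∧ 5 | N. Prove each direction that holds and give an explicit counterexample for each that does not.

(⟸) This fails: take N = 30. Both 6 ∣ 30 and 5 ∣ 30, yet 30 is not a multiple of 90 (since 30 = 0·90 + 30), so 90 ∤ 30.

(⟹) If 90 ∣ N, write N = 90q. Since 90 = 15·6, N = 6·(15q), so 6 ∣ N; and since 90 = 18·5, N = 5·(18q), so 5 ∣ N.

(⇒) holds; (⇐) fails.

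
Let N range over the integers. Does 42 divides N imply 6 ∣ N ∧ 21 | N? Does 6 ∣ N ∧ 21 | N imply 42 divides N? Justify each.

(⟹) If 42 ∣ N, write N = 42q. Since 42 = 7·6, N = 6·(7q), so 6 ∣ N; and since 42 = 2·21, N = 21·(2q), so 21 ∣ N.

(⟸) Suppose 6 ∣ N and 21 ∣ N. Any common multiple of 6 and 21 is a multiple of their lcm; here lcm(6, 21) = 6·21/gcd(6, 21) = 126/3 = 42, so 42 ∣ N.

Both implications hold.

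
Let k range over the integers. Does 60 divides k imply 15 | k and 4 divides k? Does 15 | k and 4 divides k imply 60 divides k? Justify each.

(⇐) Suppose 15 ∣ k and 4 ∣ k. Any common multiple of 15 and 4 is a multiple of their lcm; here gcd(15, 4) = 1, so lcm(15, 4) = 15·4 = 60, so 60 ∣ k.

(⇒) If 60 ∣ k, write k = 60q. Since 60 = 4·15, k = 15·(4q), so 15 ∣ k; and since 60 = 15·4, k = 4·(15q), so 4 ∣ k.

Equivalent; both directions hold.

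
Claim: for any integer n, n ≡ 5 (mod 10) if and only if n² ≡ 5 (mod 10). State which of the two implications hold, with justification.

(⟹) Suppose n ≡ 5 (mod 10). Write n = 10j + 5. Then (10j + 5)² = 100j² + 100j + 25 = 10(10j² + 10j + 2) + 5, so n² ≡ 5 (mod 10).

(⟸) For the converse, argue contrapositively. If n ≢ 5 (mod 10), then n is congruent to one of 0, 1, 2, 3, 4, 6, 7, 8, 9 modulo 10, and these give n² ≡ 0, 1, 4, 9, 6, 6, 9, 4, 1 respectively — never 5.

Both implications hold.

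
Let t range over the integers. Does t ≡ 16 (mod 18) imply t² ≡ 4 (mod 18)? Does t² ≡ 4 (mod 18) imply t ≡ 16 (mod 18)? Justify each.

The forward direction holds; the converse fails.

(→) Suppose t ≡ 16 (mod 18). Write t = 18j + 16. Then (18j + 16)² = 324j² + 576j + 256 = 18(18j² + 32j + 14) + 4, so t² ≡ 4 (mod 18).

(←) This fails: take t = 2. Then 2² = 4 ≡ 4 (mod 18), yet 2 ≡ 2 (mod 18), not 16.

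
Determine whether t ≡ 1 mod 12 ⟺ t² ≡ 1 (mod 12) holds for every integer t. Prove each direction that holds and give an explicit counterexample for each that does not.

(⟹) Suppose t ≡ 1 mod 12. Write t = 12j + 1. Then (12j + 1)² = 144j² + 24j + 1 = 12(12j² + 2j) + 1, so t² ≡ 1 (mod 12).

(⟸) This fails: take t = 5. Then 5² = 25 ≡ 1 (mod 12), yet 5 ≡ 5 (mod 12), not 1.

The forward direction holds; the converse fails.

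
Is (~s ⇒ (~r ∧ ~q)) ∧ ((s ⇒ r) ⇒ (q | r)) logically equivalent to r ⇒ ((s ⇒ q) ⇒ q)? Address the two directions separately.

[⇒] Assume the antecedent. If s is true, r ⇒ ((s ⇒ q) ⇒ q) reduces to true regardless of the other variables. If s is false, the antecedent cannot hold. Either way r ⇒ ((s ⇒ q) ⇒ q) holds.

[⇐] This fails. Under s = F, q = F, r = F, the left side is false but the right side is true.

Only the forward implication holds.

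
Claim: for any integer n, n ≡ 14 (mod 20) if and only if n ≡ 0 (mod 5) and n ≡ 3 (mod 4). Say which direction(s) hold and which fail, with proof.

Neither direction holds.

(⟹) This fails: n = 14 gives 14 ≡ 14 (mod 20) but 14 ≡ 4 (mod 5), so the conjunction on the right does not hold.

(⟸) This fails: n = 15 satisfies both congruences on the right (15 ≡ 0 mod 5 and 15 ≡ 3 mod 4) yet 15 ≡ 15 (mod 20), not 14.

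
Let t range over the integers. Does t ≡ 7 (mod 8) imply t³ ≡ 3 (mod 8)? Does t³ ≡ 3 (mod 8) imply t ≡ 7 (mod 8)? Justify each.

(⇒) fails and (⇐) fails.

(→) This fails: take t = 7. Then 7 ≡ 7 (mod 8), but 7³ = 343 ≡ 7 (mod 8), not 3.

(←) This fails: take t = 3. Then 3³ = 27 ≡ 3 (mod 8), yet 3 ≡ 3 (mod 8), not 7.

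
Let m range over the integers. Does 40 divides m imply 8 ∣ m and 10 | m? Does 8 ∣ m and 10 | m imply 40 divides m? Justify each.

(←) Suppose 8 ∣ m and 10 ∣ m. Any common multiple of 8 and 10 is a multiple of their lcm; here lcm(8, 10) = 8·10/gcd(8, 10) = 80/2 = 40, so 40 ∣ m.

(→) If 40 ∣ m, write m = 40q. Since 40 = 5·8, m = 8·(5q), so 8 ∣ m; and since 40 = 4·10, m = 10·(4q), so 10 ∣ m.

The biconditional holds.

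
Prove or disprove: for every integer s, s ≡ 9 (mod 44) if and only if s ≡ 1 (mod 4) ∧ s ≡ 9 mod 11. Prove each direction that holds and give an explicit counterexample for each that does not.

Both directions hold.

(⟹) Suppose s ≡ 9 (mod 44); write s = 44j + 9. Since 4 ∣ 44, reducing mod 4 gives s ≡ 9 ≡ 1 (mod 4); since 11 ∣ 44, reducing mod 11 gives s ≡ 9 (mod 11).

(⟸) Conversely, if s ≡ 1 (mod 4) and s ≡ 9 (mod 11), then by the Chinese remainder theorem s ≡ 9 (mod 44). This is exactly s ≡ 9 (mod 44).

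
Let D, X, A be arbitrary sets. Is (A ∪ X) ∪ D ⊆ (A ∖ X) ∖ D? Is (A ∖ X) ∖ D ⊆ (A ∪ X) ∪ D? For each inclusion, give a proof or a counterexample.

(⟹) This inclusion fails. Take D = {1}, X = ∅, A = ∅; then 1 ∈ (A ∪ X) ∪ D but 1 ∉ (A ∖ X) ∖ D.

(⟸) Let x ∈ (A ∖ X) ∖ D. Then x ∈ A and x ∉ D, X, from which x ∈ (A ∪ X) ∪ D.

The sets are not equal: only the reverse inclusion holds.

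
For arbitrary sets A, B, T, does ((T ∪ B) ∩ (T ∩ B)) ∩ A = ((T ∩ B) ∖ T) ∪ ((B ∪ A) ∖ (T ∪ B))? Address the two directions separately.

(⊆) fails and (⊇) fails.

Forward inclusion. This inclusion fails. Take A = {1}, B = {1}, T = {1}; then 1 ∈ ((T ∪ B) ∩ (T ∩ B)) ∩ A but 1 ∉ ((T ∩ B) ∖ T) ∪ ((B ∪ A) ∖ (T ∪ B)).

Reverse inclusion. This inclusion fails. Take A = {1}, B = ∅, T = ∅; then 1 ∈ ((T ∩ B) ∖ T) ∪ ((B ∪ A) ∖ (T ∪ B)) but 1 ∉ ((T ∪ B) ∩ (T ∩ B)) ∩ A.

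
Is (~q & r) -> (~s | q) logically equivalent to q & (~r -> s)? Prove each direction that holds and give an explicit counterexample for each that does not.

(→) This fails. Under s = F, r = F, q = F, the left side is true but the right side is false.

(←) Assume the antecedent. If s is true, the antecedent forces (s = T, r = F, q = T) or (s = T, r = T, q = T), and (~q & r) -> (~s | q) holds there. If s is false, (~q & r) -> (~s | q) reduces to true regardless of the other variables. Either way (~q & r) -> (~s | q) holds.

The forward direction fails; the converse holds.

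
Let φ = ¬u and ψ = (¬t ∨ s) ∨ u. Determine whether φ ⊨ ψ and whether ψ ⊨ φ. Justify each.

Both directions fail.

Forward direction. This fails. Under u = F, t = T, s = F, the left side is true but the right side is false.

Converse. This fails. Under u = T, t = F, s = F, the left side is false but the right side is true.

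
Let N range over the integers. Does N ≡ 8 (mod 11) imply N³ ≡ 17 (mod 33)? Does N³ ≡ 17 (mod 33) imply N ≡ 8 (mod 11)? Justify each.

Forward direction. This fails: take N = 19. Then 19 ≡ 8 (mod 11), but 19³ = 6859 ≡ 28 (mod 33), not 17.

Converse. The residues r modulo 33 with r³ ≡ 17 (mod 33) are exactly {8}, and each is ≡ 8 (mod 11).

Only the converse holds.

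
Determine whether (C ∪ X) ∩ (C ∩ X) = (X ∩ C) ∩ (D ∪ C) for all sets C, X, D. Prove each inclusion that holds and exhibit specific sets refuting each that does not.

Both inclusions hold.

(⊆) Let x ∈ (C ∪ X) ∩ (C ∩ X). Then either x ∈ C ∩ X and x ∉ D; or x ∈ C ∩ X ∩ D. In each case x ∈ (X ∩ C) ∩ (D ∪ C), so (C ∪ X) ∩ (C ∩ X) ⊆ (X ∩ C) ∩ (D ∪ C).

(⊇) Let x ∈ (X ∩ C) ∩ (D ∪ C). Then either x ∈ C ∩ X and x ∉ D; or x ∈ C ∩ X ∩ D. In each case x ∈ (C ∪ X) ∩ (C ∩ X), so (X ∩ C) ∩ (D ∪ C) ⊆ (C ∪ X) ∩ (C ∩ X).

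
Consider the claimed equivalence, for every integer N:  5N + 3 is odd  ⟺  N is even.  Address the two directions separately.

Converse. Suppose N is even; write N = 2j. Then 5N + 3 = 5·(2j) + 3 = 2·5j + 3, which is odd.

Forward direction. Suppose 5N + 3 is odd. Since 5 is odd, 5N and N have the same parity, so 5N + 3 ≡ N + 3 (mod 2). As 3 is odd, 5N + 3 is odd exactly when N is even. Thus N is even.

Equivalent; both directions hold.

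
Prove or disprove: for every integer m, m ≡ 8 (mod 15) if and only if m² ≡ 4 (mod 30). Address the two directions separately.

(⇒) This fails: take m = 23. Then 23 ≡ 8 (mod 15), but 23² = 529 ≡ 19 (mod 30), not 4.

(⇐) This fails: take m = 2. Then 2² = 4 ≡ 4 (mod 30), yet 2 ≡ 2 (mod 15), not 8.

(⇒) fails and (⇐) fails.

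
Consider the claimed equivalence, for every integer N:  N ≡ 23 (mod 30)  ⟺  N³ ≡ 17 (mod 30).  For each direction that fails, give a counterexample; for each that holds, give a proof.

The biconditional holds.

(←) Suppose N³ ≡ 17 (mod 30). The only residue r in {0, …, 29} with r³ ≡ 17 (mod 30) is r = 23, so N ≡ 23 (mod 30).

(→) Suppose N ≡ 23 (mod 30). Write N = 30j + 23. Then (30j + 23)³ = 27000j³ + 62100j² + 47610j + 12167 = 30(900j³ + 2070j² + 1587j + 405) + 17, so N³ ≡ 17 (mod 30).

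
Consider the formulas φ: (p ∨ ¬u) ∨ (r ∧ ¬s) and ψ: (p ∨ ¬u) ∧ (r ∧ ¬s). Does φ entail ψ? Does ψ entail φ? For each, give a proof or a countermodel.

Not equivalent: only (⇐) holds.

Forward direction. This fails. Under s = F, u = F, p = F, r = F, the left side is true but the right side is false.

Converse. Assume the antecedent. If u is true, the antecedent forces (s = F, u = T, p = T, r = T), and (p ∨ ¬u) ∨ (r ∧ ¬s) holds there. If u is false, (p ∨ ¬u) ∨ (r ∧ ¬s) reduces to true regardless of the other variables. Either way (p ∨ ¬u) ∨ (r ∧ ¬s) holds.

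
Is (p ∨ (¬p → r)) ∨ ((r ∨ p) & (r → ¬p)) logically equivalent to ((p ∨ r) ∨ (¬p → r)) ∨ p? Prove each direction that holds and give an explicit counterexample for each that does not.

The biconditional holds.

[⇒] Assume the antecedent. If r is true, ((p ∨ r) ∨ (¬p → r)) ∨ p reduces to true regardless of the other variables. If r is false, the antecedent forces (r = F, p = T), and ((p ∨ r) ∨ (¬p → r)) ∨ p holds there. Either way ((p ∨ r) ∨ (¬p → r)) ∨ p holds.

[⇐] Assume the antecedent. If r is true, the consequent reduces to true regardless of the other variables. If r is false, the antecedent forces (r = F, p = T), and the consequent holds there. Either way the consequent holds.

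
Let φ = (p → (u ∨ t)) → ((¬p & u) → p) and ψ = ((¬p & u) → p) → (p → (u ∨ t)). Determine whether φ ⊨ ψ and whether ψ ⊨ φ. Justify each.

Both directions fail.

(⇒) This fails. Under t = F, u = F, p = T, the left side is true but the right side is false.

(⇐) This fails. Under t = F, u = T, p = F, the left side is false but the right side is true.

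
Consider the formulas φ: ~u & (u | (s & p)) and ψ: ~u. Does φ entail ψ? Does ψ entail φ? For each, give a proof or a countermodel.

(→) Assume the antecedent. If s is true, the antecedent forces (s = T, u = F, p = T), and ~u holds there. If s is false, the antecedent cannot hold. Either way ~u holds.

(←) This fails. Under s = F, u = F, p = F, the left side is false but the right side is true.

The forward direction holds; the converse fails.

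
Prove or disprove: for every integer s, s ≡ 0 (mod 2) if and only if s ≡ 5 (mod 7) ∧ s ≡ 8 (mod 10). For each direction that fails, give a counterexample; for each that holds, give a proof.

Only the reverse direction holds.

[⇒] This fails: s = 0 gives 0 ≡ 0 (mod 2) but 0 ≡ 0 (mod 7), so the conjunction on the right does not hold.

[⇐] Conversely, if s ≡ 5 (mod 7) and s ≡ 8 (mod 10), then by the Chinese remainder theorem s ≡ 68 (mod 70). Since 68 ≡ 0 (mod 2) and 2 ∣ 70, we get s ≡ 0 (mod 2).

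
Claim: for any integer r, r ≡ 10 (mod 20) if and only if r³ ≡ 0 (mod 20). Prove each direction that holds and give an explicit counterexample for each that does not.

(⇒) Suppose r ≡ 10 (mod 20). Write r = 20j + 10. Then (20j + 10)³ = 8000j³ + 12000j² + 6000j + 1000 = 20(400j³ + 600j² + 300j + 50) + 0, so r³ ≡ 0 (mod 20).

(⇐) This fails: take r = 0. Then 0³ = 0 ≡ 0 (mod 20), yet 0 ≡ 0 (mod 20), not 10.

Only the forward implication holds.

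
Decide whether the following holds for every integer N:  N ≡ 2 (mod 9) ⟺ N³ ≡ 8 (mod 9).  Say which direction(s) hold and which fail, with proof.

[⇒] Suppose N ≡ 2 (mod 9). Write N = 9j + 2. Then (9j + 2)³ = 729j³ + 486j² + 108j + 8 = 9(81j³ + 54j² + 12j) + 8, so N³ ≡ 8 (mod 9).

[⇐] This fails: take N = 5. Then 5³ = 125 ≡ 8 (mod 9), yet 5 ≡ 5 (mod 9), not 2.

Only the forward direction holds.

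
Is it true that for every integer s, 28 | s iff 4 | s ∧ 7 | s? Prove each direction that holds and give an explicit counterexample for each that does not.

The biconditional holds.

[⇐] Suppose 4 ∣ s and 7 ∣ s. Any common multiple of 4 and 7 is a multiple of their lcm; here gcd(4, 7) = 1, so lcm(4, 7) = 4·7 = 28, so 28 ∣ s.

[⇒] If 28 ∣ s, write s = 28q. Since 28 = 7·4, s = 4·(7q), so 4 ∣ s; and since 28 = 4·7, s = 7·(4q), so 7 ∣ s.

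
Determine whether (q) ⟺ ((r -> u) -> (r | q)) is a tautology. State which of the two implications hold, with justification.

Only the forward direction holds.

(⇒) Assume the antecedent. If q is true, (r -> u) -> (r | q) reduces to true regardless of the other variables. If q is false, the antecedent cannot hold. Either way (r -> u) -> (r | q) holds.

(⇐) This fails. Under q = F, u = F, r = T, the left side is false but the right side is true.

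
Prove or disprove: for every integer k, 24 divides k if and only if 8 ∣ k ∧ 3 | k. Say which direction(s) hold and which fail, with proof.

Both implications hold.

(→) If 24 ∣ k, write k = 24q. Since 24 = 3·8, k = 8·(3q), so 8 ∣ k; and since 24 = 8·3, k = 3·(8q), so 3 ∣ k.

(←) Suppose 8 ∣ k and 3 ∣ k. Any common multiple of 8 and 3 is a multiple of their lcm; here gcd(8, 3) = 1, so lcm(8, 3) = 8·3 = 24, so 24 ∣ k.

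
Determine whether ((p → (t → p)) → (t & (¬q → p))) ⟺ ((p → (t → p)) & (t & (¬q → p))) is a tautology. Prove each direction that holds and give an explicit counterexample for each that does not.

Equivalent; both directions hold.

(⟹) Assume the antecedent. If p is true, the antecedent forces (t = T, p = T, q = F) or (t = T, p = T, q = T), and (p → (t → p)) & (t & (¬q → p)) holds there. If p is false, the antecedent forces (t = T, p = F, q = T), and (p → (t → p)) & (t & (¬q → p)) holds there. Either way (p → (t → p)) & (t & (¬q → p)) holds.

(⟸) Assume the antecedent. If p is true, the antecedent forces (t = T, p = T, q = F) or (t = T, p = T, q = T), and (p → (t → p)) → (t & (¬q → p)) holds there. If p is false, the antecedent forces (t = T, p = F, q = T), and (p → (t → p)) → (t & (¬q → p)) holds there. Either way (p → (t → p)) → (t & (¬q → p)) holds.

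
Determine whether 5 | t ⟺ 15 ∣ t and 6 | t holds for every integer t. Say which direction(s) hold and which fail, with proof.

(⟸) Suppose 15 ∣ t and 6 ∣ t. Any common multiple of 15 and 6 is a multiple of their lcm; here lcm(15, 6) = 15·6/gcd(15, 6) = 90/3 = 30, so 30 ∣ t. Since 5 ∣ 30, it follows that 5 ∣ t.

(⟹) This fails: take t = 5. Certainly 5 ∣ 5, but 15 ∤ 5.

The forward direction fails; the converse holds.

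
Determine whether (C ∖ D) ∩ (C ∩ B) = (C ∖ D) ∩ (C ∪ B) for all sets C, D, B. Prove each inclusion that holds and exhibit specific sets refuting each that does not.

Forward inclusion. Let x ∈ (C ∖ D) ∩ (C ∩ B). Then x ∈ C ∩ B and x ∉ D, from which x ∈ (C ∖ D) ∩ (C ∪ B).

Reverse inclusion. This inclusion fails. Take C = {1}, D = ∅, B = ∅; then 1 ∈ (C ∖ D) ∩ (C ∪ B) but 1 ∉ (C ∖ D) ∩ (C ∩ B).

(⊆) holds; (⊇) fails.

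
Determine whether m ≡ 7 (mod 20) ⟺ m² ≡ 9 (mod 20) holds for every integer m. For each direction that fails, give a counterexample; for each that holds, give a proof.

Converse. This fails: take m = 3. Then 3² = 9 ≡ 9 (mod 20), yet 3 ≡ 3 (mod 20), not 7.

Forward direction. Suppose m ≡ 7 (mod 20). Write m = 20j + 7. Then (20j + 7)² = 400j² + 280j + 49 = 20(20j² + 14j + 2) + 9, so m² ≡ 9 (mod 20).

Only the forward implication holds.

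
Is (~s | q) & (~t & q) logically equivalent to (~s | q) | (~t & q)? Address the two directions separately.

(←) This fails. Under s = F, t = F, q = F, the left side is false but the right side is true.

(→) Assume the antecedent. If s is true, the antecedent forces (s = T, t = F, q = T), and (~s | q) | (~t & q) holds there. If s is false, (~s | q) | (~t & q) reduces to true regardless of the other variables. Either way (~s | q) | (~t & q) holds.

Only the forward implication holds.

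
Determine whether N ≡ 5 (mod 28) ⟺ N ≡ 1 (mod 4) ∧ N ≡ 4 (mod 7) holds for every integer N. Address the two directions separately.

[⇒] This fails: N = 5 gives 5 ≡ 5 (mod 28) but 5 ≡ 5 (mod 7), so the conjunction on the right does not hold.

[⇐] This fails: N = 25 satisfies both congruences on the right (25 ≡ 1 mod 4 and 25 ≡ 4 mod 7) yet 25 ≡ 25 (mod 28), not 5.

Neither direction holds.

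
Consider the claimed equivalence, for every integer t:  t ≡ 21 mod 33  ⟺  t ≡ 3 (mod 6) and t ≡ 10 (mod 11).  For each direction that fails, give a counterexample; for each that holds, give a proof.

[⇐] If t ≡ 3 (mod 6) and t ≡ 10 (mod 11), then by the Chinese remainder theorem t ≡ 21 (mod 66). Since 21 ≡ 21 (mod 33) and 33 ∣ 66, we get t ≡ 21 (mod 33).

[⇒] This fails: t = 54 gives 54 ≡ 21 (mod 33) but 54 ≡ 0 (mod 6), so the conjunction on the right does not hold.

Not equivalent: only (⇐) holds.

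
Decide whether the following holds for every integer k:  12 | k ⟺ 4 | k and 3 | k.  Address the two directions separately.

Both implications hold.

(⟹) If 12 ∣ k, write k = 12q. Since 12 = 3·4, k = 4·(3q), so 4 ∣ k; and since 12 = 4·3, k = 3·(4q), so 3 ∣ k.

(⟸) Suppose 4 ∣ k and 3 ∣ k. Any common multiple of 4 and 3 is a multiple of their lcm; here gcd(4, 3) = 1, so lcm(4, 3) = 4·3 = 12, so 12 ∣ k.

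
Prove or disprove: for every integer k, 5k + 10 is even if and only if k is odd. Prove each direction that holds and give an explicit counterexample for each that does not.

Neither direction holds.

(⟹) This fails: k = 6 gives 5k + 10 = 40, which is even, but 6 is even, not odd.

(⟸) This also fails: k = 5 is odd, but 5k + 10 = 35 is odd, not even.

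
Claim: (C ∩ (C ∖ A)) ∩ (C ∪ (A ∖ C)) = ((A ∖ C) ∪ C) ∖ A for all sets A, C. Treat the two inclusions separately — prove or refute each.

(⊆) Let x ∈ (C ∩ (C ∖ A)) ∩ (C ∪ (A ∖ C)). Then x ∈ C and x ∉ A, from which x ∈ ((A ∖ C) ∪ C) ∖ A.

(⊇) Let x ∈ ((A ∖ C) ∪ C) ∖ A. Then x ∈ C and x ∉ A, from which x ∈ (C ∩ (C ∖ A)) ∩ (C ∪ (A ∖ C)).

Both inclusions hold.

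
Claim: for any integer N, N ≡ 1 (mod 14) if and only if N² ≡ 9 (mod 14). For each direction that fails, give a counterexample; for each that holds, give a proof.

(⟹) This fails: take N = 1. Then 1 ≡ 1 (mod 14), but 1² = 1 ≡ 1 (mod 14), not 9.

(⟸) This fails: take N = 3. Then 3² = 9 ≡ 9 (mod 14), yet 3 ≡ 3 (mod 14), not 1.

Neither implication holds.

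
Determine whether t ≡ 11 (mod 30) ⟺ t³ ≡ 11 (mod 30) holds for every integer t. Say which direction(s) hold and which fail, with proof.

The biconditional holds.

(⟹) Suppose t ≡ 11 (mod 30). Write t = 30j + 11. Then (30j + 11)³ = 27000j³ + 29700j² + 10890j + 1331 = 30(900j³ + 990j² + 363j + 44) + 11, so t³ ≡ 11 (mod 30).

(⟸) Conversely, suppose t³ ≡ 11 (mod 30). The only residue r in {0, …, 29} with r³ ≡ 11 (mod 30) is r = 11, so t ≡ 11 (mod 30).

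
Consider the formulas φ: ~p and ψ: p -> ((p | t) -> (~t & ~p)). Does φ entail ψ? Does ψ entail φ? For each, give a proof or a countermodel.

Both implications hold.

(⇒) Assume the antecedent. If t is true, the antecedent forces (t = T, p = F), and p -> ((p | t) -> (~t & ~p)) holds there. If t is false, the antecedent forces (t = F, p = F), and p -> ((p | t) -> (~t & ~p)) holds there. Either way p -> ((p | t) -> (~t & ~p)) holds.

(⇐) Assume the antecedent. If t is true, the antecedent forces (t = T, p = F), and ~p holds there. If t is false, the antecedent forces (t = F, p = F), and ~p holds there. Either way ~p holds.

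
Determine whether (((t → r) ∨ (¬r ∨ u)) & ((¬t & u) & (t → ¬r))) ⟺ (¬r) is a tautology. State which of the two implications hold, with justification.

Neither direction holds.

(⇒) This fails. Under t = F, u = T, r = T, the left side is true but the right side is false.

(⇐) This fails. Under t = F, u = F, r = F, the left side is false but the right side is true.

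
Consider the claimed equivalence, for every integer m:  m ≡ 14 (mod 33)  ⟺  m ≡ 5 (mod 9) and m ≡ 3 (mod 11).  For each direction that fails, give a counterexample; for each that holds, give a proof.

(⇒) fails; (⇐) holds.

Forward direction. This fails: m = 80 gives 80 ≡ 14 (mod 33) but 80 ≡ 8 (mod 9), so the conjunction on the right does not hold.

Converse. If m ≡ 5 (mod 9) and m ≡ 3 (mod 11), then by the Chinese remainder theorem m ≡ 14 (mod 99). Since 14 ≡ 14 (mod 33) and 33 ∣ 99, we get m ≡ 14 (mod 33).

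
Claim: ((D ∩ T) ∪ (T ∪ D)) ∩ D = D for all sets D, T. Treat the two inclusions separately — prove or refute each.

Forward inclusion. Let x ∈ ((D ∩ T) ∪ (T ∪ D)) ∩ D. Then either x ∈ D and x ∉ T; or x ∈ D ∩ T. In each case x ∈ D, so ((D ∩ T) ∪ (T ∪ D)) ∩ D ⊆ D.

Reverse inclusion. Let x ∈ D. Then either x ∈ D and x ∉ T; or x ∈ D ∩ T. In each case x ∈ ((D ∩ T) ∪ (T ∪ D)) ∩ D, so D ⊆ ((D ∩ T) ∪ (T ∪ D)) ∩ D.

Both inclusions hold.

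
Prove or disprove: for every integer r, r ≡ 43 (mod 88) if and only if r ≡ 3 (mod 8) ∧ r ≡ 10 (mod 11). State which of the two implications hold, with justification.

Equivalent; both directions hold.

(⟹) Suppose r ≡ 43 (mod 88); write r = 88j + 43. Since 8 ∣ 88, reducing mod 8 gives r ≡ 43 ≡ 3 (mod 8); since 11 ∣ 88, reducing mod 11 gives r ≡ 43 ≡ 10 (mod 11).

(⟸) Conversely, if r ≡ 3 (mod 8) and r ≡ 10 (mod 11), then by the Chinese remainder theorem r ≡ 43 (mod 88). This is exactly r ≡ 43 (mod 88).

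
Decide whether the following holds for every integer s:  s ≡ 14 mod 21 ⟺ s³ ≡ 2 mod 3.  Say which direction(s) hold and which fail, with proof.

(⇒) Suppose s ≡ 14 (mod 21). Then s³ ≡ 14³ = 2744 (mod 21), and since 3 ∣ 21, also s³ ≡ 2 (mod 3).

(⇐) This fails: take s = 2. Then 2³ = 8 ≡ 2 (mod 3), yet 2 ≡ 2 (mod 21), not 14.

Only the forward implication holds.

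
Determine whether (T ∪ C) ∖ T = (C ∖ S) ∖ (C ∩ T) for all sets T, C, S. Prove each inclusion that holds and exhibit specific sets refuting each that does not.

Reverse inclusion. Let x ∈ (C ∖ S) ∖ (C ∩ T). Then x ∈ C and x ∉ T, S, from which x ∈ (T ∪ C) ∖ T.

Forward inclusion. This inclusion fails. Take T = ∅, C = {1}, S = {1}; then 1 ∈ (T ∪ C) ∖ T but 1 ∉ (C ∖ S) ∖ (C ∩ T).

Only the reverse inclusion holds.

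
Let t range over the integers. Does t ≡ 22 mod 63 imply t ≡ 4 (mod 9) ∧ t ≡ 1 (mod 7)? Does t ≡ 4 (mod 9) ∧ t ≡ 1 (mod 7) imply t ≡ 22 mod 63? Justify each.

Both directions hold; the statement is true.

(←) If t ≡ 4 (mod 9) and t ≡ 1 (mod 7), then by the Chinese remainder theorem t ≡ 22 (mod 63). This is exactly t ≡ 22 (mod 63).

(→) Suppose t ≡ 22 (mod 63); write t = 63j + 22. Since 9 ∣ 63, reducing mod 9 gives t ≡ 22 ≡ 4 (mod 9); since 7 ∣ 63, reducing mod 7 gives t ≡ 22 ≡ 1 (mod 7).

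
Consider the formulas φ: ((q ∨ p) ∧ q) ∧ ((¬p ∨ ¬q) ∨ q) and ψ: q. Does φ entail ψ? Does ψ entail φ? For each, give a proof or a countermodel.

Converse. Assume the antecedent. If q is true, the consequent reduces to true regardless of the other variables. If q is false, the antecedent cannot hold. Either way the consequent holds.

Forward direction. Assume the antecedent. If q is true, q reduces to true regardless of the other variables. If q is false, the antecedent cannot hold. Either way q holds.

Both directions hold.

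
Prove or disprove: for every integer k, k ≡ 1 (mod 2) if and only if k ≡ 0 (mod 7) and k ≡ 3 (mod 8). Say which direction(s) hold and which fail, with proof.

Only the reverse direction holds.

(⟸) If k ≡ 0 (mod 7) and k ≡ 3 (mod 8), then by the Chinese remainder theorem k ≡ 35 (mod 56). Since 35 ≡ 1 (mod 2) and 2 ∣ 56, we get k ≡ 1 (mod 2).

(⟹) This fails: k = 1 gives 1 ≡ 1 (mod 2) but 1 ≡ 1 (mod 7), so the conjunction on the right does not hold.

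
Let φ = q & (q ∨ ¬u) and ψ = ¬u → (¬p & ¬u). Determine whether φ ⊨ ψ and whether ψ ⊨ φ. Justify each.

(→) This fails. Under p = T, u = F, q = T, the left side is true but the right side is false.

(←) This fails. Under p = F, u = F, q = F, the left side is false but the right side is true.

Both directions fail.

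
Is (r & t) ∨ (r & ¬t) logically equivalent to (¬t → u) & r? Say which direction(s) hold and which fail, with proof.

Only the reverse direction holds.

(⟹) This fails. Under t = F, r = T, u = F, the left side is true but the right side is false.

(⟸) Assume the antecedent. If t is true, the antecedent forces (t = T, r = T, u = F) or (t = T, r = T, u = T), and (r & t) ∨ (r & ¬t) holds there. If t is false, the antecedent forces (t = F, r = T, u = T), and (r & t) ∨ (r & ¬t) holds there. Either way (r & t) ∨ (r & ¬t) holds.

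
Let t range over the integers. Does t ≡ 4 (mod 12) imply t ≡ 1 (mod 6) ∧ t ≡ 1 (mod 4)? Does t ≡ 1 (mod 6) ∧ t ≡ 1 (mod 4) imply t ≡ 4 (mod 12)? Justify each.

(→) This fails: t = 4 gives 4 ≡ 4 (mod 12) but 4 ≡ 4 (mod 6), so the conjunction on the right does not hold.

(←) This fails: t = 1 satisfies both congruences on the right (1 ≡ 1 mod 6 and 1 ≡ 1 mod 4) yet 1 ≡ 1 (mod 12), not 4.

Neither implication holds.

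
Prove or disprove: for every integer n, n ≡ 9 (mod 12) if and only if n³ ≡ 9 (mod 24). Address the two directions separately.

Only the reverse direction holds.

(⇐) The residues r modulo 24 with r³ ≡ 9 (mod 24) are exactly {9}, and each is ≡ 9 (mod 12).

(⇒) This fails: take n = 21. Then 21 ≡ 9 (mod 12), but 21³ = 9261 ≡ 21 (mod 24), not 9.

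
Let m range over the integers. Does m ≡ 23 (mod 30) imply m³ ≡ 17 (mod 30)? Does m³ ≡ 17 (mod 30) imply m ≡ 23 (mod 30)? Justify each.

(⇐) Suppose m³ ≡ 17 (mod 30). The only residue r in {0, …, 29} with r³ ≡ 17 (mod 30) is r = 23, so m ≡ 23 (mod 30).

(⇒) Suppose m ≡ 23 (mod 30). Write m = 30j + 23. Then (30j + 23)³ = 27000j³ + 62100j² + 47610j + 12167 = 30(900j³ + 2070j² + 1587j + 405) + 17, so m³ ≡ 17 (mod 30).

Both implications hold.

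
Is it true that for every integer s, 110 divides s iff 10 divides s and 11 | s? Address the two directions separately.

(→) If 110 ∣ s, write s = 110q. Since 110 = 11·10, s = 10·(11q), so 10 ∣ s; and since 110 = 10·11, s = 11·(10q), so 11 ∣ s.

(←) Suppose 10 ∣ s and 11 ∣ s. Any common multiple of 10 and 11 is a multiple of their lcm; here gcd(10, 11) = 1, so lcm(10, 11) = 10·11 = 110, so 110 ∣ s.

Both directions hold; the statement is true.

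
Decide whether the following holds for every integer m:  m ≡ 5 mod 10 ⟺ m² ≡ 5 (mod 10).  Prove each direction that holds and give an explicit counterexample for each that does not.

Both directions hold.

(→) Suppose m ≡ 5 mod 10. Write m = 10j + 5. Then (10j + 5)² = 100j² + 100j + 25 = 10(10j² + 10j + 2) + 5, so m² ≡ 5 (mod 10).

(←) Conversely, suppose m² ≡ 5 (mod 10). The only residue r in {0, …, 9} with r² ≡ 5 (mod 10) is r = 5, so m ≡ 5 (mod 10).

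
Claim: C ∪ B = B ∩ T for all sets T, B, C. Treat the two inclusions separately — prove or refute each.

(⟸) Let x ∈ B ∩ T. Then either x ∈ T ∩ B and x ∉ C; or x ∈ T ∩ B ∩ C. In each case x ∈ C ∪ B, so B ∩ T ⊆ C ∪ B.

(⟹) This inclusion fails. Take T = ∅, B = {1}, C = ∅; then 1 ∈ C ∪ B but 1 ∉ B ∩ T.

(⊆) fails; (⊇) holds.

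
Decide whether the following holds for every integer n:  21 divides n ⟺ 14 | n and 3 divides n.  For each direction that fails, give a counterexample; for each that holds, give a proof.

[⇒] This fails: take n = 21. Certainly 21 ∣ 21, but 14 ∤ 21.

[⇐] Suppose 14 ∣ n and 3 ∣ n. Any common multiple of 14 and 3 is a multiple of their lcm; here gcd(14, 3) = 1, so lcm(14, 3) = 14·3 = 42, so 42 ∣ n. Since 21 ∣ 42, it follows that 21 ∣ n.

Only the converse holds.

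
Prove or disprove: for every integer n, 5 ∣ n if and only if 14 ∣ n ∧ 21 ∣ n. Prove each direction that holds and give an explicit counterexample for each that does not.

Both directions fail.

(⇒) This fails: take n = 5. Certainly 5 ∣ 5, but 14 ∤ 5.

(⇐) This fails: take n = 42. Both 14 ∣ 42 and 21 ∣ 42, yet 42 is not a multiple of 5 (since 42 = 8·5 + 2), so 5 ∤ 42.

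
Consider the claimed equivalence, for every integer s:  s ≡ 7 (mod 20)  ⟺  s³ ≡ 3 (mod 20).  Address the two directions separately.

Both directions hold.

(⟹) Suppose s ≡ 7 (mod 20). Write s = 20j + 7. Then (20j + 7)³ = 8000j³ + 8400j² + 2940j + 343 = 20(400j³ + 420j² + 147j + 17) + 3, so s³ ≡ 3 (mod 20).

(⟸) Conversely, suppose s³ ≡ 3 (mod 20). The only residue r in {0, …, 19} with r³ ≡ 3 (mod 20) is r = 7, so s ≡ 7 (mod 20).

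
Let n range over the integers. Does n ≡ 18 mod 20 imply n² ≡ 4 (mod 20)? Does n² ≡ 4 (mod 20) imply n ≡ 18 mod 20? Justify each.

Only the forward direction holds.

(⇐) This fails: take n = 2. Then 2² = 4 ≡ 4 (mod 20), yet 2 ≡ 2 (mod 20), not 18.

(⇒) Suppose n ≡ 18 mod 20. Write n = 20j + 18. Then (20j + 18)² = 400j² + 720j + 324 = 20(20j² + 36j + 16) + 4, so n² ≡ 4 (mod 20).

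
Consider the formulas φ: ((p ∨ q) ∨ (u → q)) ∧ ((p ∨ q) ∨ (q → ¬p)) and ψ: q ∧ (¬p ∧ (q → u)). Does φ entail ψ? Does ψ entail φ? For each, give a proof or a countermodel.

Only the converse holds.

(⟸) Assume the antecedent. If p is true, the antecedent cannot hold. If p is false, the antecedent forces (p = F, u = T, q = T), and the consequent holds there. Either way the consequent holds.

(⟹) This fails. Under p = F, u = F, q = F, the left side is true but the right side is false.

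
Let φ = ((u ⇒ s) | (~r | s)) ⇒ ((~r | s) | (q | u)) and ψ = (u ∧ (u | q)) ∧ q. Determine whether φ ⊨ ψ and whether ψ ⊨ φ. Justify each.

Only the reverse direction holds.

(⟹) This fails. Under s = F, u = F, q = F, r = F, the left side is true but the right side is false.

(⟸) Assume the antecedent. If s is true, the consequent reduces to true regardless of the other variables. If s is false, the antecedent forces (s = F, u = T, q = T, r = F) or (s = F, u = T, q = T, r = T), and the consequent holds there. Either way the consequent holds.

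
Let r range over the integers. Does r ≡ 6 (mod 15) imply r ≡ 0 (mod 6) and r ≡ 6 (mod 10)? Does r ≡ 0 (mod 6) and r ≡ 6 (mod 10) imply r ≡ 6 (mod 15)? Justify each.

(⇒) fails; (⇐) holds.

(⟹) This fails: r = 21 gives 21 ≡ 6 (mod 15) but 21 ≡ 3 (mod 6), so the conjunction on the right does not hold.

(⟸) Conversely, if r ≡ 0 (mod 6) and r ≡ 6 (mod 10), then by the Chinese remainder theorem r ≡ 6 (mod 30). Since 6 ≡ 6 (mod 15) and 15 ∣ 30, we get r ≡ 6 (mod 15).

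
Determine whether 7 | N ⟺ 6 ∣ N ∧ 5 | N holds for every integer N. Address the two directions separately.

Both directions fail.

(⇒) This fails: take N = 7. Certainly 7 ∣ 7, but 6 ∤ 7.

(⇐) This fails: take N = 30. Both 6 ∣ 30 and 5 ∣ 30, yet 30 is not a multiple of 7 (since 30 = 4·7 + 2), so 7 ∤ 30.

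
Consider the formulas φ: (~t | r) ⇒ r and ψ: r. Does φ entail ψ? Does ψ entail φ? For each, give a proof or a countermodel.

Forward direction. This fails. Under r = F, t = T, the left side is true but the right side is false.

Converse. Assume the antecedent. If r is true, (~t | r) ⇒ r reduces to true regardless of the other variables. If r is false, the antecedent cannot hold. Either way (~t | r) ⇒ r holds.

The forward direction fails; the converse holds.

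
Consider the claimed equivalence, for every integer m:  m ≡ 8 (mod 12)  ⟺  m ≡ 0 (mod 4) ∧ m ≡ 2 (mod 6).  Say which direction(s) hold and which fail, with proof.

(⇒) Suppose m ≡ 8 (mod 12); write m = 12j + 8. Since 4 ∣ 12, reducing mod 4 gives m ≡ 8 ≡ 0 (mod 4); since 6 ∣ 12, reducing mod 6 gives m ≡ 8 ≡ 2 (mod 6).

(⇐) Conversely, if m ≡ 0 (mod 4) and m ≡ 2 (mod 6), then by the Chinese remainder theorem m ≡ 8 (mod 12). This is exactly m ≡ 8 (mod 12).

Both directions hold.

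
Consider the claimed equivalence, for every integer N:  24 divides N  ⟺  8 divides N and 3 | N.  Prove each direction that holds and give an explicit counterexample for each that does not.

Both implications hold.

(⟹) If 24 ∣ N, write N = 24q. Since 24 = 3·8, N = 8·(3q), so 8 ∣ N; and since 24 = 8·3, N = 3·(8q), so 3 ∣ N.

(⟸) Suppose 8 ∣ N and 3 ∣ N. Any common multiple of 8 and 3 is a multiple of their lcm; here gcd(8, 3) = 1, so lcm(8, 3) = 8·3 = 24, so 24 ∣ N.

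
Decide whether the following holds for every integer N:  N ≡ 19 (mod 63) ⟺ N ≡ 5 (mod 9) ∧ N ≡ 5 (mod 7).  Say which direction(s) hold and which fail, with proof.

Forward direction. This fails: N = 19 gives 19 ≡ 19 (mod 63) but 19 ≡ 1 (mod 9), so the conjunction on the right does not hold.

Converse. This fails: N = 5 satisfies both congruences on the right (5 ≡ 5 mod 9 and 5 ≡ 5 mod 7) yet 5 ≡ 5 (mod 63), not 19.

Neither implication holds.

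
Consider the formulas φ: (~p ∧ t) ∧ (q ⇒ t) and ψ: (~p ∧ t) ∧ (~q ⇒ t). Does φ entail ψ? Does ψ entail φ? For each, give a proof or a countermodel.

(→) Assume the antecedent. If p is true, the antecedent cannot hold. If p is false, the antecedent forces (p = F, t = T, q = F) or (p = F, t = T, q = T), and (~p ∧ t) ∧ (~q ⇒ t) holds there. Either way (~p ∧ t) ∧ (~q ⇒ t) holds.

(←) Assume the antecedent. If p is true, the antecedent cannot hold. If p is false, the antecedent forces (p = F, t = T, q = F) or (p = F, t = T, q = T), and (~p ∧ t) ∧ (q ⇒ t) holds there. Either way (~p ∧ t) ∧ (q ⇒ t) holds.

Both directions hold.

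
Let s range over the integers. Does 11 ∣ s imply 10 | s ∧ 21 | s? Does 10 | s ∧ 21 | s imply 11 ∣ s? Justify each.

(→) This fails: take s = 11. Certainly 11 ∣ 11, but 10 ∤ 11.

(←) This fails: take s = 210. Both 10 ∣ 210 and 21 ∣ 210, yet 210 is not a multiple of 11 (since 210 = 19·11 + 1), so 11 ∤ 210.

Neither implication holds.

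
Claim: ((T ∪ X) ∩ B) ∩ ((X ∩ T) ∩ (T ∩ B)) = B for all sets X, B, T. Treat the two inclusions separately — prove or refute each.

(⊆) holds; (⊇) fails.

(⊇) This inclusion fails. Take X = ∅, B = {1}, T = ∅; then 1 ∈ B but 1 ∉ ((T ∪ X) ∩ B) ∩ ((X ∩ T) ∩ (T ∩ B)).

(⊆) Let x ∈ ((T ∪ X) ∩ B) ∩ ((X ∩ T) ∩ (T ∩ B)). Then x ∈ X ∩ B ∩ T, from which x ∈ B.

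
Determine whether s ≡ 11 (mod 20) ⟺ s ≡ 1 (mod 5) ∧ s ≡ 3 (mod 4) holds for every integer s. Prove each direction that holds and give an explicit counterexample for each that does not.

The biconditional holds.

Forward direction. Suppose s ≡ 11 (mod 20); write s = 20j + 11. Since 5 ∣ 20, reducing mod 5 gives s ≡ 11 ≡ 1 (mod 5); since 4 ∣ 20, reducing mod 4 gives s ≡ 11 ≡ 3 (mod 4).

Converse. If s ≡ 1 (mod 5) and s ≡ 3 (mod 4), then by the Chinese remainder theorem s ≡ 11 (mod 20). This is exactly s ≡ 11 (mod 20).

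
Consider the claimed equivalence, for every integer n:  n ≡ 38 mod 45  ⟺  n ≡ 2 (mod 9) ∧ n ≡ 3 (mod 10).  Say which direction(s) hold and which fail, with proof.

[⇒] This fails: n = 38 gives 38 ≡ 38 (mod 45) but 38 ≡ 8 (mod 10), so the conjunction on the right does not hold.

[⇐] Conversely, if n ≡ 2 (mod 9) and n ≡ 3 (mod 10), then by the Chinese remainder theorem n ≡ 83 (mod 90). Since 83 ≡ 38 (mod 45) and 45 ∣ 90, we get n ≡ 38 (mod 45).

(⇒) fails; (⇐) holds.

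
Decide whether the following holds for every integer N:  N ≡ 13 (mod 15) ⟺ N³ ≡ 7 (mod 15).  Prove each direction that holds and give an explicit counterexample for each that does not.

(⟹) Suppose N ≡ 13 (mod 15). Write N = 15j + 13. Then (15j + 13)³ = 3375j³ + 8775j² + 7605j + 2197 = 15(225j³ + 585j² + 507j + 146) + 7, so N³ ≡ 7 (mod 15).

(⟸) Conversely, suppose N³ ≡ 7 (mod 15). The only residue r in {0, …, 14} with r³ ≡ 7 (mod 15) is r = 13, so N ≡ 13 (mod 15).

Both directions hold; the statement is true.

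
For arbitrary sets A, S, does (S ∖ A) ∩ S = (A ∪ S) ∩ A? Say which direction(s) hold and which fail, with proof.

Neither inclusion holds.

(⟹) This inclusion fails. Take A = ∅, S = {1}; then 1 ∈ (S ∖ A) ∩ S but 1 ∉ (A ∪ S) ∩ A.

(⟸) This inclusion fails. Take A = {1}, S = ∅; then 1 ∈ (A ∪ S) ∩ A but 1 ∉ (S ∖ A) ∩ S.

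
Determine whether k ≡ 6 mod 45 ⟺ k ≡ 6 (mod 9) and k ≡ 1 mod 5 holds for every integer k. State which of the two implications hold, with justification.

Both implications hold.

(⇐) If k ≡ 6 (mod 9) and k ≡ 1 (mod 5), then by the Chinese remainder theorem k ≡ 6 (mod 45). This is exactly k ≡ 6 (mod 45).

(⇒) Suppose k ≡ 6 (mod 45); write k = 45j + 6. Since 9 ∣ 45, reducing mod 9 gives k ≡ 6 (mod 9); since 5 ∣ 45, reducing mod 5 gives k ≡ 6 ≡ 1 (mod 5).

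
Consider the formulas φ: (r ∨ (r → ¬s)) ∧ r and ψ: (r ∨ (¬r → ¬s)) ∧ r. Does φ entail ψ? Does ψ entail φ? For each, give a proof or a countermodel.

Both directions hold; the statement is true.

(⟹) Assume the antecedent. If r is true, (r ∨ (¬r → ¬s)) ∧ r reduces to true regardless of the other variables. If r is false, the antecedent cannot hold. Either way (r ∨ (¬r → ¬s)) ∧ r holds.

(⟸) Assume the antecedent. If r is true, (r ∨ (r → ¬s)) ∧ r reduces to true regardless of the other variables. If r is false, the antecedent cannot hold. Either way (r ∨ (r → ¬s)) ∧ r holds.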